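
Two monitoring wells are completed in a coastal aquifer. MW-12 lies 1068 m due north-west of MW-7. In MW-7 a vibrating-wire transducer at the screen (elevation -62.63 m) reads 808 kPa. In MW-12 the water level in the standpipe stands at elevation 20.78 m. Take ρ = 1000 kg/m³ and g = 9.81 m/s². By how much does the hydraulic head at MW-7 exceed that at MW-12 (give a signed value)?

Pressure head at MW-7: ψ = P/(ρg) = 808×1000 / (1000 × 9.81) = 82.36 m.
Total head at MW-7: h = z + ψ = -62.63 + 82.36 = 19.73 m.
Total head at MW-12: h = 20.78 m (water level in the piezometer is the total head).
Head difference: h(MW-7) − h(MW-12) = 19.73 − 20.78 = -1.05 m.

Δh ≈ -1.05 m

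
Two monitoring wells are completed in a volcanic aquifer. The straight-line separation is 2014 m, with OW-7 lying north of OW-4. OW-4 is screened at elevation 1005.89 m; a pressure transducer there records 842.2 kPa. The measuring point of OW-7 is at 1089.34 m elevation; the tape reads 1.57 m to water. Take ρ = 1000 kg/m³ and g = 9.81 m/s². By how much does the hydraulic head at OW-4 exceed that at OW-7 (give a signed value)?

Pressure head at OW-4: ψ = P/(ρg) = 842.2×1000 / (1000 × 9.81) = 85.85 m.
Total head at OW-4: h = z + ψ = 1005.89 + 85.85 = 1091.74 m.
Total head at OW-7: h = 1089.34 − 1.57 = 1087.77 m.
Head difference: h(OW-4) − h(OW-7) = 1091.74 − 1087.77 = 3.97 m.

Δh ≈ 3.97 m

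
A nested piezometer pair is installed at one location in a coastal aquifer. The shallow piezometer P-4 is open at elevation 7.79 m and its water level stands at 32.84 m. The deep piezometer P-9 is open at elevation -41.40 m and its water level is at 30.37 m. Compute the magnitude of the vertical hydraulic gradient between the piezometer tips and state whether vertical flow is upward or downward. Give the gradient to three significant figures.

Total head at P-4: h = 32.84 m (water level in the standpipe).
Total head at P-9: h = 30.37 m.
Δh = h(P-4) − h(P-9) = 32.84 − 30.37 = 2.47 m.
Vertical separation Δz = 7.79 − (-41.40) = 49.19 m.
|i_v| = |Δh| / Δz = 2.47 / 49.19 = 0.0502.
Head is higher in the shallow piezometer, so vertical flow is downward (recharge condition).

|i_v| ≈ 0.0502; vertical flow is downward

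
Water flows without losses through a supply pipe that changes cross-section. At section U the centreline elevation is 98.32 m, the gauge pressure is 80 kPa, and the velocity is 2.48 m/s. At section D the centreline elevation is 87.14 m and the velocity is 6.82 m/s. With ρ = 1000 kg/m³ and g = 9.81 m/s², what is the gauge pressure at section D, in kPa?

P₂ ≈ 169 kPa

Pressure head at U: ψ₁ = P₁/(ρg) = 80×1000 / (1000 × 9.81) = 8.15 m.
Velocity heads: v₁²/2g = 2.48²/19.62 = 0.313 m; v₂²/2g = 6.82²/19.62 = 2.371 m.
Total head H = z₁ + ψ₁ + v₁²/2g = 98.32 + 8.15 + 0.313 = 106.78 m.
ψ₂ = H − z₂ − v₂²/2g = 106.78 − 87.14 − 2.371 = 17.27 m.
P₂ = ρgψ₂ = 1000 × 9.81 × 17.27 ≈ 169 kPa.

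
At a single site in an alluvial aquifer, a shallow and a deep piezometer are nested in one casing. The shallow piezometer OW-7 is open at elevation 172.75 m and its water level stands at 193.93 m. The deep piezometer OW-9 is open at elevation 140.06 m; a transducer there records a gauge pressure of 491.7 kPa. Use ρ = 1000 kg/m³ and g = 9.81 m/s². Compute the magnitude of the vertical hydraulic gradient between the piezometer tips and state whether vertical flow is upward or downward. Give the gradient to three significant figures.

|i_v| ≈ 0.115; vertical flow is downward

Total head at OW-7: h = 193.93 m (water level in the standpipe).
Pressure head at OW-9: ψ = P/(ρg) = 491.7×1000 / (1000 × 9.81) = 50.12 m.
Total head at OW-9: h = z + ψ = 140.06 + 50.12 = 190.18 m.
Δh = h(OW-7) − h(OW-9) = 193.93 − 190.18 = 3.75 m.
Vertical separation Δz = 172.75 − 140.06 = 32.69 m.
|i_v| = |Δh| / Δz = 3.75 / 32.69 = 0.115.
Head is higher in the shallow piezometer, so vertical flow is downward (recharge condition).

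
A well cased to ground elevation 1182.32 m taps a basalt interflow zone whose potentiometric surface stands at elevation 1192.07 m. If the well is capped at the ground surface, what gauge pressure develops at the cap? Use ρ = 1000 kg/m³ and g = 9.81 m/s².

Head above the cap: Δh = 1192.07 − 1182.32 = 9.75 m.
P = ρgΔh = 1000 × 9.81 × 9.75 = 95648 Pa ≈ 95.6 kPa.

P ≈ 95.6 kPa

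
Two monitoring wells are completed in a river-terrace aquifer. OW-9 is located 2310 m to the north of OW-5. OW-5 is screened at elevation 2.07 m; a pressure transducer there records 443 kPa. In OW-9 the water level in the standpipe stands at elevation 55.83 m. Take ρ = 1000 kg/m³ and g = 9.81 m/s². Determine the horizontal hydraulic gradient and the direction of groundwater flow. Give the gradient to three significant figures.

i ≈ 0.00372; groundwater flows toward the south

Pressure head at OW-5: ψ = P/(ρg) = 443×1000 / (1000 × 9.81) = 45.16 m.
Total head at OW-5: h = z + ψ = 2.07 + 45.16 = 47.23 m.
Total head at OW-9: h = 55.83 m (water level in the piezometer is the total head).
Head difference: h(OW-5) − h(OW-9) = 47.23 − 55.83 = -8.60 m.
Hydraulic gradient: i = |Δh| / L = 8.60 / 2310 = 0.00372.
Flow is from higher to lower head: from OW-9 toward OW-5, i.e. toward the south.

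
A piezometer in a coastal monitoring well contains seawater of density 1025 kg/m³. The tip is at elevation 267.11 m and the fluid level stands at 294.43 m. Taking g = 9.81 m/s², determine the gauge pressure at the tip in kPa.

Pressure head ψ = h − z = 294.43 − 267.11 = 27.32 m.
P = ρgψ = 1025 × 9.81 × 27.32 = 274709 Pa ≈ 275 kPa.

P ≈ 275 kPa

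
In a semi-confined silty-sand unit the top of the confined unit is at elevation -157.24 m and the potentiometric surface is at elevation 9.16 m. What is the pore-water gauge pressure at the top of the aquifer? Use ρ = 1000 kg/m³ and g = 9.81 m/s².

P ≈ 1630 kPa

Pressure head at the aquifer top: ψ = h − z = 9.16 − (-157.24) = 166.40 m.
P = ρgψ = 1000 × 9.81 × 166.40 = 1632384 Pa ≈ 1630 kPa.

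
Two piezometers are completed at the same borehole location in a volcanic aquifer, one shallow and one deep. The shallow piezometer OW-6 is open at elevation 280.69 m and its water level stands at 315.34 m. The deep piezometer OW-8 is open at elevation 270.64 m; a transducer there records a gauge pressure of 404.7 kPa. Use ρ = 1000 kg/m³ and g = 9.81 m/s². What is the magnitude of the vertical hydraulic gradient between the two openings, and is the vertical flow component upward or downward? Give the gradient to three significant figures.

|i_v| ≈ 0.343; vertical flow is downward

Total head at OW-6: h = 315.34 m (water level in the standpipe).
Pressure head at OW-8: ψ = P/(ρg) = 404.7×1000 / (1000 × 9.81) = 41.25 m.
Total head at OW-8: h = z + ψ = 270.64 + 41.25 = 311.89 m.
Δh = h(OW-6) − h(OW-8) = 315.34 − 311.89 = 3.45 m.
Vertical separation Δz = 280.69 − 270.64 = 10.05 m.
|i_v| = |Δh| / Δz = 3.45 / 10.05 = 0.343.
Head is higher in the shallow piezometer, so vertical flow is downward (recharge condition).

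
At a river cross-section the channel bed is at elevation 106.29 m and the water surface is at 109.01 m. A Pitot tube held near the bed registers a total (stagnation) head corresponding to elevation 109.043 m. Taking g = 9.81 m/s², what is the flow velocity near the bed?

v ≈ 0.805 m/s

Near the bed, under hydrostatic conditions, the piezometric head (z + ψ) equals the free-surface elevation, 109.01 m.
Velocity head = total − piezometric = 109.043 − 109.01 = 0.033 m.
v = √(2g·h_v) = √(2 × 9.81 × 0.033) = 0.805 m/s.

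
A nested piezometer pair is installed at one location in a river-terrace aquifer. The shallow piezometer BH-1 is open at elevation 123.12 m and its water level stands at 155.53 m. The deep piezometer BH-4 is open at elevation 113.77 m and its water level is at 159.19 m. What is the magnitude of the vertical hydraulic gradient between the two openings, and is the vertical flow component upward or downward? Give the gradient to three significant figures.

Total head at BH-1: h = 155.53 m (water level in the standpipe).
Total head at BH-4: h = 159.19 m.
Δh = h(BH-1) − h(BH-4) = 155.53 − 159.19 = -3.66 m.
Vertical separation Δz = 123.12 − 113.77 = 9.35 m.
|i_v| = |Δh| / Δz = 3.66 / 9.35 = 0.391.
Head is higher in the deep piezometer, so vertical flow is upward (discharge condition).

|i_v| ≈ 0.391; vertical flow is upward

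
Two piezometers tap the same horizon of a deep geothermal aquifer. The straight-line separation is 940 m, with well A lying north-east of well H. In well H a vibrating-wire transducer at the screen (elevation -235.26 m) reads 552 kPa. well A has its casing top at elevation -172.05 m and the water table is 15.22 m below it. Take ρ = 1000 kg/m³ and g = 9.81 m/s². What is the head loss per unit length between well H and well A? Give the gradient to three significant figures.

Pressure head at well H: ψ = P/(ρg) = 552×1000 / (1000 × 9.81) = 56.27 m.
Total head at well H: h = z + ψ = -235.26 + 56.27 = -178.99 m.
Total head at well A: h = -172.05 − 15.22 = -187.27 m.
Head difference: h(well H) − h(well A) = -178.99 − (-187.27) = 8.28 m.
Hydraulic gradient: i = |Δh| / L = 8.28 / 940 = 0.00881.

i ≈ 0.00881 m/m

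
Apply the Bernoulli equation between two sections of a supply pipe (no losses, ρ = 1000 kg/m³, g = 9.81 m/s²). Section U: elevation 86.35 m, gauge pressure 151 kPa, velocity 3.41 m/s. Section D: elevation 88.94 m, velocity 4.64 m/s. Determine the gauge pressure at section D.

Pressure head at U: ψ₁ = P₁/(ρg) = 151×1000 / (1000 × 9.81) = 15.39 m.
Velocity heads: v₁²/2g = 3.41²/19.62 = 0.593 m; v₂²/2g = 4.64²/19.62 = 1.097 m.
Total head H = z₁ + ψ₁ + v₁²/2g = 86.35 + 15.39 + 0.593 = 102.33 m.
ψ₂ = H − z₂ − v₂²/2g = 102.33 − 88.94 − 1.097 = 12.29 m.
P₂ = ρgψ₂ = 1000 × 9.81 × 12.29 ≈ 121 kPa.

P₂ ≈ 121 kPa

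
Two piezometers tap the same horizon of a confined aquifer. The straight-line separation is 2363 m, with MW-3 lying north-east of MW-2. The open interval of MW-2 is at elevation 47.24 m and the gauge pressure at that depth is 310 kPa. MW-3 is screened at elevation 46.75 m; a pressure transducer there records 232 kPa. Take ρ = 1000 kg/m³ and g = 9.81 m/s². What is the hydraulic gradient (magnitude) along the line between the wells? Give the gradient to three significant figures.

i ≈ 0.00357

Pressure head at MW-2: ψ = P/(ρg) = 310×1000 / (1000 × 9.81) = 31.60 m.
Total head at MW-2: h = z + ψ = 47.24 + 31.60 = 78.84 m.
Pressure head at MW-3: ψ = P/(ρg) = 232×1000 / (1000 × 9.81) = 23.65 m.
Total head at MW-3: h = z + ψ = 46.75 + 23.65 = 70.40 m.
Head difference: h(MW-2) − h(MW-3) = 78.84 − 70.40 = 8.44 m.
Hydraulic gradient: i = |Δh| / L = 8.44 / 2363 = 0.00357.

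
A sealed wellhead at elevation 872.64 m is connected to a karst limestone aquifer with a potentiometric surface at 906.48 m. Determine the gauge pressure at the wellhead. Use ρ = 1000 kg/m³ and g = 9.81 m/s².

P ≈ 332 kPa

Head above the cap: Δh = 906.48 − 872.64 = 33.84 m.
P = ρgΔh = 1000 × 9.81 × 33.84 = 331970 Pa ≈ 332 kPa.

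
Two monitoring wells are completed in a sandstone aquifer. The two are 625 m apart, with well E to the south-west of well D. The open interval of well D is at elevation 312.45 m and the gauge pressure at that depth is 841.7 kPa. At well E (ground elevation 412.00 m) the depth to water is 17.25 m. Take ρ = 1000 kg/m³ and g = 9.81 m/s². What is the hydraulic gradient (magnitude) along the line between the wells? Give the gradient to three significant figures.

i ≈ 0.00560

Pressure head at well D: ψ = P/(ρg) = 841.7×1000 / (1000 × 9.81) = 85.80 m.
Total head at well D: h = z + ψ = 312.45 + 85.80 = 398.25 m.
Total head at well E: h = 412.00 − 17.25 = 394.75 m.
Head difference: h(well D) − h(well E) = 398.25 − 394.75 = 3.50 m.
Hydraulic gradient: i = |Δh| / L = 3.50 / 625 = 0.00560.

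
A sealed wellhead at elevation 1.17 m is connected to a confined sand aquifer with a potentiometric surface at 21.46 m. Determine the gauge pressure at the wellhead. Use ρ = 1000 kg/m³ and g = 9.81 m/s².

P ≈ 199 kPa

Head above the cap: Δh = 21.46 − 1.17 = 20.29 m.
P = ρgΔh = 1000 × 9.81 × 20.29 = 199045 Pa ≈ 199 kPa.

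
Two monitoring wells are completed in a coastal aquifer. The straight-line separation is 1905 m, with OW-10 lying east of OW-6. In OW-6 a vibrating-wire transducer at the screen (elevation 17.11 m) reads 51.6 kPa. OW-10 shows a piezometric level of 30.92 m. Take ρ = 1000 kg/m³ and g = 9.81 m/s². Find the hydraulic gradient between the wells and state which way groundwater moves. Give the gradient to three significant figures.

Pressure head at OW-6: ψ = P/(ρg) = 51.6×1000 / (1000 × 9.81) = 5.26 m.
Total head at OW-6: h = z + ψ = 17.11 + 5.26 = 22.37 m.
Total head at OW-10: h = 30.92 m (water level in the piezometer is the total head).
Head difference: h(OW-6) − h(OW-10) = 22.37 − 30.92 = -8.55 m.
Hydraulic gradient: i = |Δh| / L = 8.55 / 1905 = 0.00449.
Flow is from higher to lower head: from OW-10 toward OW-6, i.e. toward the west.

i ≈ 0.00449; groundwater flows toward the west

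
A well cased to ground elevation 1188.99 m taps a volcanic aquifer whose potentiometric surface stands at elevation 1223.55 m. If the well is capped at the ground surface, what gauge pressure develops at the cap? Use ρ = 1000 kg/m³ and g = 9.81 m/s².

P ≈ 339 kPa

Head above the cap: Δh = 1223.55 − 1188.99 = 34.56 m.
P = ρgΔh = 1000 × 9.81 × 34.56 = 339034 Pa ≈ 339 kPa.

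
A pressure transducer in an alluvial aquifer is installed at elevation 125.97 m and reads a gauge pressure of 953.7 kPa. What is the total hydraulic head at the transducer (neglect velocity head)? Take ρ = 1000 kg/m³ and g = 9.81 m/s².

ψ = P/(ρg) = 953.7×1000 / (1000 × 9.81) = 97.22 m.
h = z + ψ = 125.97 + 97.22 = 223.19 m.

h ≈ 223.19 m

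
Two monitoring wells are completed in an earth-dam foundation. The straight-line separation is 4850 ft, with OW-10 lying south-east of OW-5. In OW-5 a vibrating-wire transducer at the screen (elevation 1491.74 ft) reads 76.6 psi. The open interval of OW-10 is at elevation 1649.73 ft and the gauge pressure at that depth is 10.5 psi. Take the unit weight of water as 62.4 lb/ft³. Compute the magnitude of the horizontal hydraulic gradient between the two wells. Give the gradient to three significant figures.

Pressure head at OW-5: ψ = 144·P/γ = 144 × 76.6 / 62.4 = 176.77 ft.
Total head at OW-5: h = z + ψ = 1491.74 + 176.77 = 1668.51 ft.
Pressure head at OW-10: ψ = 144·P/γ = 144 × 10.5 / 62.4 = 24.23 ft.
Total head at OW-10: h = z + ψ = 1649.73 + 24.23 = 1673.96 ft.
Head difference: h(OW-5) − h(OW-10) = 1668.51 − 1673.96 = -5.45 ft.
Hydraulic gradient: i = |Δh| / L = 5.45 / 4850 = 0.00112.

i ≈ 0.00112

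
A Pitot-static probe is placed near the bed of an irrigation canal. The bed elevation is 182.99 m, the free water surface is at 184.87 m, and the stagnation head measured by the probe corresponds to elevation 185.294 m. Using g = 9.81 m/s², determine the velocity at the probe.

Near the bed, under hydrostatic conditions, the piezometric head (z + ψ) equals the free-surface elevation, 184.87 m.
Velocity head = total − piezometric = 185.294 − 184.87 = 0.424 m.
v = √(2g·h_v) = √(2 × 9.81 × 0.424) = 2.88 m/s.

v ≈ 2.88 m/s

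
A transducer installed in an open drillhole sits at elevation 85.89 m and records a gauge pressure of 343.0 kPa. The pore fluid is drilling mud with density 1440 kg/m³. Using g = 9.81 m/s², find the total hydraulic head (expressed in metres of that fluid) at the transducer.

ψ = P/(ρg) = 343.0×1000 / (1440 × 9.81) = 24.28 m.
h = z + ψ = 85.89 + 24.28 = 110.17 m.

h ≈ 110.17 m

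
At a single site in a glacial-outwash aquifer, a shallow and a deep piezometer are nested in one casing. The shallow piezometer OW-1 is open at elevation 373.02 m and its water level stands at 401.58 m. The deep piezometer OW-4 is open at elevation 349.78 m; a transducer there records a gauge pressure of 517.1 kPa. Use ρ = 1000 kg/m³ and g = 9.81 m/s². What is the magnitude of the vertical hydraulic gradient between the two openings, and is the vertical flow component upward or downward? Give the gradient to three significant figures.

Total head at OW-1: h = 401.58 m (water level in the standpipe).
Pressure head at OW-4: ψ = P/(ρg) = 517.1×1000 / (1000 × 9.81) = 52.71 m.
Total head at OW-4: h = z + ψ = 349.78 + 52.71 = 402.49 m.
Δh = h(OW-1) − h(OW-4) = 401.58 − 402.49 = -0.91 m.
Vertical separation Δz = 373.02 − 349.78 = 23.24 m.
|i_v| = |Δh| / Δz = 0.91 / 23.24 = 0.0392.
Head is higher in the deep piezometer, so vertical flow is upward (discharge condition).

|i_v| ≈ 0.0392; vertical flow is upward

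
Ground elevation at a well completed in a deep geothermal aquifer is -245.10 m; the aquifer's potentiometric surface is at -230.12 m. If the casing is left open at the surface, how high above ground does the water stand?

≈ 14.98 m above ground

Water rises to the potentiometric surface, so the rise above ground = -230.12 − (-245.10) = 14.98 m.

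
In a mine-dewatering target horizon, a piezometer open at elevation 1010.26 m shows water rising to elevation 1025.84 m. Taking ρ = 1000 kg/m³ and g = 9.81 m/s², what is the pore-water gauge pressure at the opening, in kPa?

Pressure head ψ = h − z = 1025.84 − 1010.26 = 15.58 m.
P = ρgψ = 1000 × 9.81 × 15.58 = 152840 Pa ≈ 153 kPa.

P ≈ 153 kPa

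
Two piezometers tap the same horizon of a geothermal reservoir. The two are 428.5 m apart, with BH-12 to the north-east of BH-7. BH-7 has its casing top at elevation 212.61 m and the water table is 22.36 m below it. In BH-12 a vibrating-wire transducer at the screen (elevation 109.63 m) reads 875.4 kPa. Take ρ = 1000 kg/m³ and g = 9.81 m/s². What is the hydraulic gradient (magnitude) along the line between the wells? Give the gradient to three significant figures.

i ≈ 0.0201

Total head at BH-7: h = 212.61 − 22.36 = 190.25 m.
Pressure head at BH-12: ψ = P/(ρg) = 875.4×1000 / (1000 × 9.81) = 89.24 m.
Total head at BH-12: h = z + ψ = 109.63 + 89.24 = 198.87 m.
Head difference: h(BH-7) − h(BH-12) = 190.25 − 198.87 = -8.62 m.
Hydraulic gradient: i = |Δh| / L = 8.62 / 428.5 = 0.0201.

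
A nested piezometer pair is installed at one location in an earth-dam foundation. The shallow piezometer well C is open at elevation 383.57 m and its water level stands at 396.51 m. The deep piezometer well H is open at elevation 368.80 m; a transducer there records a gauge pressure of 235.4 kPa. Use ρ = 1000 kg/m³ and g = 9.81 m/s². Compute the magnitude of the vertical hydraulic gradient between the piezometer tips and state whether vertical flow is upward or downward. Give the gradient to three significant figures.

Total head at well C: h = 396.51 m (water level in the standpipe).
Pressure head at well H: ψ = P/(ρg) = 235.4×1000 / (1000 × 9.81) = 24.00 m.
Total head at well H: h = z + ψ = 368.80 + 24.00 = 392.80 m.
Δh = h(well C) − h(well H) = 396.51 − 392.80 = 3.71 m.
Vertical separation Δz = 383.57 − 368.80 = 14.77 m.
|i_v| = |Δh| / Δz = 3.71 / 14.77 = 0.251.
Head is higher in the shallow piezometer, so vertical flow is downward (recharge condition).

|i_v| ≈ 0.251; vertical flow is downward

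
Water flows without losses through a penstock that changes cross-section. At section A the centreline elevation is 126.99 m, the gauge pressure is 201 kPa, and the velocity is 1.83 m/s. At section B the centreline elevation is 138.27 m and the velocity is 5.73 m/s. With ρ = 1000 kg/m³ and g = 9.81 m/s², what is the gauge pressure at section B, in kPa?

Pressure head at A: ψ₁ = P₁/(ρg) = 201×1000 / (1000 × 9.81) = 20.49 m.
Velocity heads: v₁²/2g = 1.83²/19.62 = 0.171 m; v₂²/2g = 5.73²/19.62 = 1.673 m.
Total head H = z₁ + ψ₁ + v₁²/2g = 126.99 + 20.49 + 0.171 = 147.65 m.
ψ₂ = H − z₂ − v₂²/2g = 147.65 − 138.27 − 1.673 = 7.71 m.
P₂ = ρgψ₂ = 1000 × 9.81 × 7.71 ≈ 75.6 kPa.

P₂ ≈ 75.6 kPa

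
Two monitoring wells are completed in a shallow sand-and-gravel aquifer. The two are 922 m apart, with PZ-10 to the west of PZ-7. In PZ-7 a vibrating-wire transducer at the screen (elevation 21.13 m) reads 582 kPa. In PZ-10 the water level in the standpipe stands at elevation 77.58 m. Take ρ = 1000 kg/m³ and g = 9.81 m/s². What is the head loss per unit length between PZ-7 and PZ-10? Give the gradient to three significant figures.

Pressure head at PZ-7: ψ = P/(ρg) = 582×1000 / (1000 × 9.81) = 59.33 m.
Total head at PZ-7: h = z + ψ = 21.13 + 59.33 = 80.46 m.
Total head at PZ-10: h = 77.58 m (water level in the piezometer is the total head).
Head difference: h(PZ-7) − h(PZ-10) = 80.46 − 77.58 = 2.88 m.
Hydraulic gradient: i = |Δh| / L = 2.88 / 922 = 0.00312.

i ≈ 0.00312 m/m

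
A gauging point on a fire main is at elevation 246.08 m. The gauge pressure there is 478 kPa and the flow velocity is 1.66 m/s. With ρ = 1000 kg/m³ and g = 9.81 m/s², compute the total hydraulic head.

Pressure head ψ = P/(ρg) = 478×1000 / (1000 × 9.81) = 48.73 m.
Velocity head = v²/(2g) = 1.66² / (2 × 9.81) = 0.140 m.
h = z + ψ + v²/(2g) = 246.08 + 48.73 + 0.140 = 294.95 m.

h ≈ 294.95 m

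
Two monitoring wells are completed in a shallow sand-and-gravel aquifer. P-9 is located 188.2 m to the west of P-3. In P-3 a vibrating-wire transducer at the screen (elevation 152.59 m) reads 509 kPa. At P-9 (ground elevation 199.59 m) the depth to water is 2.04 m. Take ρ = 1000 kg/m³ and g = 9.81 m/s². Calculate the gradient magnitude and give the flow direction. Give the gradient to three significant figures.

Pressure head at P-3: ψ = P/(ρg) = 509×1000 / (1000 × 9.81) = 51.89 m.
Total head at P-3: h = z + ψ = 152.59 + 51.89 = 204.48 m.
Total head at P-9: h = 199.59 − 2.04 = 197.55 m.
Head difference: h(P-3) − h(P-9) = 204.48 − 197.55 = 6.93 m.
Hydraulic gradient: i = |Δh| / L = 6.93 / 188.2 = 0.0368.
Flow is from higher to lower head: from P-3 toward P-9, i.e. toward the west.

i ≈ 0.0368; groundwater flows toward the west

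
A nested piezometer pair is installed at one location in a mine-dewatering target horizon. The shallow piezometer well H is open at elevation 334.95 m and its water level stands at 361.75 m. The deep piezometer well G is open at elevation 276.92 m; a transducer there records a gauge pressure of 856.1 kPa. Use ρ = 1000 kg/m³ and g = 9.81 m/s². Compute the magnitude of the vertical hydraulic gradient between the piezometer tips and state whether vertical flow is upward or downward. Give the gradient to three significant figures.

Total head at well H: h = 361.75 m (water level in the standpipe).
Pressure head at well G: ψ = P/(ρg) = 856.1×1000 / (1000 × 9.81) = 87.27 m.
Total head at well G: h = z + ψ = 276.92 + 87.27 = 364.19 m.
Δh = h(well H) − h(well G) = 361.75 − 364.19 = -2.44 m.
Vertical separation Δz = 334.95 − 276.92 = 58.03 m.
|i_v| = |Δh| / Δz = 2.44 / 58.03 = 0.0420.
Head is higher in the deep piezometer, so vertical flow is upward (discharge condition).

|i_v| ≈ 0.0420; vertical flow is upward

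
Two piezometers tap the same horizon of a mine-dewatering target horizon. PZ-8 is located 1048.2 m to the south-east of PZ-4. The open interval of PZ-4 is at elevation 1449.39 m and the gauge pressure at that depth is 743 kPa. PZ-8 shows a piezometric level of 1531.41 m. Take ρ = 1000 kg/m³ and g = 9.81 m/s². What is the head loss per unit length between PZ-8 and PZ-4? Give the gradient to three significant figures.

Pressure head at PZ-4: ψ = P/(ρg) = 743×1000 / (1000 × 9.81) = 75.74 m.
Total head at PZ-4: h = z + ψ = 1449.39 + 75.74 = 1525.13 m.
Total head at PZ-8: h = 1531.41 m (water level in the piezometer is the total head).
Head difference: h(PZ-4) − h(PZ-8) = 1525.13 − 1531.41 = -6.28 m.
Hydraulic gradient: i = |Δh| / L = 6.28 / 1048.2 = 0.00599.

i ≈ 0.00599 m/m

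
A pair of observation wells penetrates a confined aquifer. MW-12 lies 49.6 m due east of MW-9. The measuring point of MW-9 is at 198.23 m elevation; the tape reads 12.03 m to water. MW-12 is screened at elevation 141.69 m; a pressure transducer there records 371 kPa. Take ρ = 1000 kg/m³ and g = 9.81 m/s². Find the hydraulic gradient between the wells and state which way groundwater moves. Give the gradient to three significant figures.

i ≈ 0.135; groundwater flows toward the east

Total head at MW-9: h = 198.23 − 12.03 = 186.20 m.
Pressure head at MW-12: ψ = P/(ρg) = 371×1000 / (1000 × 9.81) = 37.82 m.
Total head at MW-12: h = z + ψ = 141.69 + 37.82 = 179.51 m.
Head difference: h(MW-9) − h(MW-12) = 186.20 − 179.51 = 6.69 m.
Hydraulic gradient: i = |Δh| / L = 6.69 / 49.6 = 0.135.
Flow is from higher to lower head: from MW-9 toward MW-12, i.e. toward the east.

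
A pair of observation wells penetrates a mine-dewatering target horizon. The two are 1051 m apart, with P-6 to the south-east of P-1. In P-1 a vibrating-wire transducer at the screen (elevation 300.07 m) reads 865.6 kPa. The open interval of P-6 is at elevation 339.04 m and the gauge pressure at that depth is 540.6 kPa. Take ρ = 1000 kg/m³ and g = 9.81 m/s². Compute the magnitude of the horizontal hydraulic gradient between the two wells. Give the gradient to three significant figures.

i ≈ 0.00556

Pressure head at P-1: ψ = P/(ρg) = 865.6×1000 / (1000 × 9.81) = 88.24 m.
Total head at P-1: h = z + ψ = 300.07 + 88.24 = 388.31 m.
Pressure head at P-6: ψ = P/(ρg) = 540.6×1000 / (1000 × 9.81) = 55.11 m.
Total head at P-6: h = z + ψ = 339.04 + 55.11 = 394.15 m.
Head difference: h(P-1) − h(P-6) = 388.31 − 394.15 = -5.84 m.
Hydraulic gradient: i = |Δh| / L = 5.84 / 1051 = 0.00556.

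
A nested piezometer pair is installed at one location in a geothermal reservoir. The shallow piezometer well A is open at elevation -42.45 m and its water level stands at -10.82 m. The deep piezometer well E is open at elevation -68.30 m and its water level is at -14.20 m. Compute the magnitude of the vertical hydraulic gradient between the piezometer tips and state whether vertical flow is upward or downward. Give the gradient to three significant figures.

|i_v| ≈ 0.131; vertical flow is downward

Total head at well A: h = -10.82 m (water level in the standpipe).
Total head at well E: h = -14.20 m.
Δh = h(well A) − h(well E) = -10.82 − (-14.20) = 3.38 m.
Vertical separation Δz = -42.45 − (-68.30) = 25.85 m.
|i_v| = |Δh| / Δz = 3.38 / 25.85 = 0.131.
Head is higher in the shallow piezometer, so vertical flow is downward (recharge condition).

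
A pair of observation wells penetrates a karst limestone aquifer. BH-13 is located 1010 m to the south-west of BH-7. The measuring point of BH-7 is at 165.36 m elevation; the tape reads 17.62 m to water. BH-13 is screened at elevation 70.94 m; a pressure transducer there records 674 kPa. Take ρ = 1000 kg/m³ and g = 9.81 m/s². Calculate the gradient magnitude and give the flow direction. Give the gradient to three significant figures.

i ≈ 0.00801; groundwater flows toward the south-west

Total head at BH-7: h = 165.36 − 17.62 = 147.74 m.
Pressure head at BH-13: ψ = P/(ρg) = 674×1000 / (1000 × 9.81) = 68.71 m.
Total head at BH-13: h = z + ψ = 70.94 + 68.71 = 139.65 m.
Head difference: h(BH-7) − h(BH-13) = 147.74 − 139.65 = 8.09 m.
Hydraulic gradient: i = |Δh| / L = 8.09 / 1010 = 0.00801.
Flow is from higher to lower head: from BH-7 toward BH-13, i.e. toward the south-west.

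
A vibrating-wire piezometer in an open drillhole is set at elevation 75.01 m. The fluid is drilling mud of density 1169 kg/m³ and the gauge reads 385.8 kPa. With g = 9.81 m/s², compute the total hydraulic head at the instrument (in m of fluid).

h ≈ 108.65 m

ψ = P/(ρg) = 385.8×1000 / (1169 × 9.81) = 33.64 m.
h = z + ψ = 75.01 + 33.64 = 108.65 m.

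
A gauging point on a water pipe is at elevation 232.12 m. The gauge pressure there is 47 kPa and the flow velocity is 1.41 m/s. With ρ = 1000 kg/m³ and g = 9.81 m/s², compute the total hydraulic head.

h ≈ 237.01 m

Pressure head ψ = P/(ρg) = 47×1000 / (1000 × 9.81) = 4.79 m.
Velocity head = v²/(2g) = 1.41² / (2 × 9.81) = 0.101 m.
h = z + ψ + v²/(2g) = 232.12 + 4.79 + 0.101 = 237.01 m.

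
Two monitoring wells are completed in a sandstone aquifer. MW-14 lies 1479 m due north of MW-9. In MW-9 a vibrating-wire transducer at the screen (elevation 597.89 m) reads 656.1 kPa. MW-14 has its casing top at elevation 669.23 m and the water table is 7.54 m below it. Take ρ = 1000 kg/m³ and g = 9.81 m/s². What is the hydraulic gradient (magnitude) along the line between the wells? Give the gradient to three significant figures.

i ≈ 0.00208

Pressure head at MW-9: ψ = P/(ρg) = 656.1×1000 / (1000 × 9.81) = 66.88 m.
Total head at MW-9: h = z + ψ = 597.89 + 66.88 = 664.77 m.
Total head at MW-14: h = 669.23 − 7.54 = 661.69 m.
Head difference: h(MW-9) − h(MW-14) = 664.77 − 661.69 = 3.08 m.
Hydraulic gradient: i = |Δh| / L = 3.08 / 1479 = 0.00208.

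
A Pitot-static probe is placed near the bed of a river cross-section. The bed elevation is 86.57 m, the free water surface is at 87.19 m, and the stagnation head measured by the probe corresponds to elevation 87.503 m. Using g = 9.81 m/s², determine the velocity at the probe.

Near the bed, under hydrostatic conditions, the piezometric head (z + ψ) equals the free-surface elevation, 87.19 m.
Velocity head = total − piezometric = 87.503 − 87.19 = 0.313 m.
v = √(2g·h_v) = √(2 × 9.81 × 0.313) = 2.48 m/s.

v ≈ 2.48 m/s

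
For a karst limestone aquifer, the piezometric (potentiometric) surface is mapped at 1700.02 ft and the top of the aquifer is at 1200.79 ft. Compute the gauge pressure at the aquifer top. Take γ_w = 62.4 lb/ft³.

Pressure head at the aquifer top: ψ = h − z = 1700.02 − 1200.79 = 499.23 ft.
P = γψ/144 = 62.4 × 499.23 / 144 = 216 psi.

P ≈ 216 psi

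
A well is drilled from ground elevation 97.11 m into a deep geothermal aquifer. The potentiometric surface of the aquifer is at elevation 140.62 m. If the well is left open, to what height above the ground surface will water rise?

≈ 43.51 m above ground

Water rises to the potentiometric surface, so the rise above ground = 140.62 − 97.11 = 43.51 m.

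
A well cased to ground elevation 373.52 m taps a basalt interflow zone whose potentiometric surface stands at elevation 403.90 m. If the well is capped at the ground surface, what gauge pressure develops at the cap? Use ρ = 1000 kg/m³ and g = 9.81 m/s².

Head above the cap: Δh = 403.90 − 373.52 = 30.38 m.
P = ρgΔh = 1000 × 9.81 × 30.38 = 298028 Pa ≈ 298 kPa.

P ≈ 298 kPa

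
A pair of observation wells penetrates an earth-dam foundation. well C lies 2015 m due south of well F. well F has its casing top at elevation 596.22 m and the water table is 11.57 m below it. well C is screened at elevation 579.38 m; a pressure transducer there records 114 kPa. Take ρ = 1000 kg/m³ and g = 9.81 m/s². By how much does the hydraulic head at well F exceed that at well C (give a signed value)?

Δh ≈ -6.35 m

Total head at well F: h = 596.22 − 11.57 = 584.65 m.
Pressure head at well C: ψ = P/(ρg) = 114×1000 / (1000 × 9.81) = 11.62 m.
Total head at well C: h = z + ψ = 579.38 + 11.62 = 591.00 m.
Head difference: h(well F) − h(well C) = 584.65 − 591.00 = -6.35 m.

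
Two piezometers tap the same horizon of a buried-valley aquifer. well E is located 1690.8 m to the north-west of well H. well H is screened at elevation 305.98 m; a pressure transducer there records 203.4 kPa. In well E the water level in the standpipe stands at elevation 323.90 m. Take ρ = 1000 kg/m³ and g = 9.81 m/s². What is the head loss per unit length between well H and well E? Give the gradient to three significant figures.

i ≈ 0.00166 m/m

Pressure head at well H: ψ = P/(ρg) = 203.4×1000 / (1000 × 9.81) = 20.73 m.
Total head at well H: h = z + ψ = 305.98 + 20.73 = 326.71 m.
Total head at well E: h = 323.90 m (water level in the piezometer is the total head).
Head difference: h(well H) − h(well E) = 326.71 − 323.90 = 2.81 m.
Hydraulic gradient: i = |Δh| / L = 2.81 / 1690.8 = 0.00166.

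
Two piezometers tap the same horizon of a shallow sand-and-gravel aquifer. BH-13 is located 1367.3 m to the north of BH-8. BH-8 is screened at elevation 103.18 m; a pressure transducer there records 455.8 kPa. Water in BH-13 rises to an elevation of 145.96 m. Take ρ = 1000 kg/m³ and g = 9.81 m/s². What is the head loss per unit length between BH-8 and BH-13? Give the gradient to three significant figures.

Pressure head at BH-8: ψ = P/(ρg) = 455.8×1000 / (1000 × 9.81) = 46.46 m.
Total head at BH-8: h = z + ψ = 103.18 + 46.46 = 149.64 m.
Total head at BH-13: h = 145.96 m (water level in the piezometer is the total head).
Head difference: h(BH-8) − h(BH-13) = 149.64 − 145.96 = 3.68 m.
Hydraulic gradient: i = |Δh| / L = 3.68 / 1367.3 = 0.00269.

i ≈ 0.00269 m/m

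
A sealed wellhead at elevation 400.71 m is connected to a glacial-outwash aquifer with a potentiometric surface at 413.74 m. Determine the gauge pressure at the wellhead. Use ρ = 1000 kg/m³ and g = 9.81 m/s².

Head above the cap: Δh = 413.74 − 400.71 = 13.03 m.
P = ρgΔh = 1000 × 9.81 × 13.03 = 127824 Pa ≈ 128 kPa.

P ≈ 128 kPa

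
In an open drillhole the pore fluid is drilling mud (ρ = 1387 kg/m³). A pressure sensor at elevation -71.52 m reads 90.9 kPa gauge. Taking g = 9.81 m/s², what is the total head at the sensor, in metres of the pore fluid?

h ≈ -64.84 m

ψ = P/(ρg) = 90.9×1000 / (1387 × 9.81) = 6.68 m.
h = z + ψ = -71.52 + 6.68 = -64.84 m.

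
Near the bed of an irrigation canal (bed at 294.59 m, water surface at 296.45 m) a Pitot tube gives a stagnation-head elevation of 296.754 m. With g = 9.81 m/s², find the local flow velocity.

Near the bed, under hydrostatic conditions, the piezometric head (z + ψ) equals the free-surface elevation, 296.45 m.
Velocity head = total − piezometric = 296.754 − 296.45 = 0.304 m.
v = √(2g·h_v) = √(2 × 9.81 × 0.304) = 2.44 m/s.

v ≈ 2.44 m/s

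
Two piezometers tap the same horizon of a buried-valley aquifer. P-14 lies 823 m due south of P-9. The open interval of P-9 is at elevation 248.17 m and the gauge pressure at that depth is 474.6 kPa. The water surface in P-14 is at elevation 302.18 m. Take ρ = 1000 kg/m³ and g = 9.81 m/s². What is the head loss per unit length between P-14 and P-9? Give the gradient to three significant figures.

Pressure head at P-9: ψ = P/(ρg) = 474.6×1000 / (1000 × 9.81) = 48.38 m.
Total head at P-9: h = z + ψ = 248.17 + 48.38 = 296.55 m.
Total head at P-14: h = 302.18 m (water level in the piezometer is the total head).
Head difference: h(P-9) − h(P-14) = 296.55 − 302.18 = -5.63 m.
Hydraulic gradient: i = |Δh| / L = 5.63 / 823 = 0.00684.

i ≈ 0.00684 m/m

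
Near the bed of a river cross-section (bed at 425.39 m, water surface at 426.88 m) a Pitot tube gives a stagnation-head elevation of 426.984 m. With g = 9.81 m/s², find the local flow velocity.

v ≈ 1.43 m/s

Near the bed, under hydrostatic conditions, the piezometric head (z + ψ) equals the free-surface elevation, 426.88 m.
Velocity head = total − piezometric = 426.984 − 426.88 = 0.104 m.
v = √(2g·h_v) = √(2 × 9.81 × 0.104) = 1.43 m/s.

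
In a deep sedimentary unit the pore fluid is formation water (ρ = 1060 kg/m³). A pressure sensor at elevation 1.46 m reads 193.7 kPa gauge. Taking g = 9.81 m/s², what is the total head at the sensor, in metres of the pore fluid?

h ≈ 20.09 m

ψ = P/(ρg) = 193.7×1000 / (1060 × 9.81) = 18.63 m.
h = z + ψ = 1.46 + 18.63 = 20.09 m.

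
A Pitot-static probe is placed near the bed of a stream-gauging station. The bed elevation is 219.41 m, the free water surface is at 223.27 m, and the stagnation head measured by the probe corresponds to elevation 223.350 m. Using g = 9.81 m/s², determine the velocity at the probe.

Near the bed, under hydrostatic conditions, the piezometric head (z + ψ) equals the free-surface elevation, 223.27 m.
Velocity head = total − piezometric = 223.350 − 223.27 = 0.080 m.
v = √(2g·h_v) = √(2 × 9.81 × 0.080) = 1.25 m/s.

v ≈ 1.25 m/s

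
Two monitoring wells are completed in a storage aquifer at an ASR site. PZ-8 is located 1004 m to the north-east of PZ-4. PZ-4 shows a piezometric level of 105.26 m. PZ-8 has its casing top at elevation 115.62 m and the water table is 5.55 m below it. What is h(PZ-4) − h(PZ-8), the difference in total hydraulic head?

Total head at PZ-4: h = 105.26 m (water level in the piezometer is the total head).
Total head at PZ-8: h = 115.62 − 5.55 = 110.07 m.
Head difference: h(PZ-4) − h(PZ-8) = 105.26 − 110.07 = -4.81 m.

Δh ≈ -4.81 m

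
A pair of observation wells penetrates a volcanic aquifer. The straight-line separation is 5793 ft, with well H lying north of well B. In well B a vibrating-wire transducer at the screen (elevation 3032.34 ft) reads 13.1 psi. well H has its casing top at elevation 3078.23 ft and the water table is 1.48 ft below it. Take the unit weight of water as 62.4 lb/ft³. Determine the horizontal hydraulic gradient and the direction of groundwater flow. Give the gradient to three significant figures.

Pressure head at well B: ψ = 144·P/γ = 144 × 13.1 / 62.4 = 30.23 ft.
Total head at well B: h = z + ψ = 3032.34 + 30.23 = 3062.57 ft.
Total head at well H: h = 3078.23 − 1.48 = 3076.75 ft.
Head difference: h(well B) − h(well H) = 3062.57 − 3076.75 = -14.18 ft.
Hydraulic gradient: i = |Δh| / L = 14.18 / 5793 = 0.00245.
Flow is from higher to lower head: from well H toward well B, i.e. toward the south.

i ≈ 0.00245; groundwater flows toward the south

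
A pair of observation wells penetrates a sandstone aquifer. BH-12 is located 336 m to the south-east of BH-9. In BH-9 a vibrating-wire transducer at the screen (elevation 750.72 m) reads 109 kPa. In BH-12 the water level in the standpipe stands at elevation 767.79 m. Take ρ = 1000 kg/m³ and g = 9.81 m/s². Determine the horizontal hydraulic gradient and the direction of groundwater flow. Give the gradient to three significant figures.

i ≈ 0.0177; groundwater flows toward the north-west

Pressure head at BH-9: ψ = P/(ρg) = 109×1000 / (1000 × 9.81) = 11.11 m.
Total head at BH-9: h = z + ψ = 750.72 + 11.11 = 761.83 m.
Total head at BH-12: h = 767.79 m (water level in the piezometer is the total head).
Head difference: h(BH-9) − h(BH-12) = 761.83 − 767.79 = -5.96 m.
Hydraulic gradient: i = |Δh| / L = 5.96 / 336 = 0.0177.
Flow is from higher to lower head: from BH-12 toward BH-9, i.e. toward the north-west.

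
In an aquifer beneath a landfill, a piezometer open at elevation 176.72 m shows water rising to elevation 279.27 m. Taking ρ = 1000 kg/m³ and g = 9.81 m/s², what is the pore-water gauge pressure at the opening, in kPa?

P ≈ 1010 kPa

Pressure head ψ = h − z = 279.27 − 176.72 = 102.55 m.
P = ρgψ = 1000 × 9.81 × 102.55 = 1006016 Pa ≈ 1010 kPa.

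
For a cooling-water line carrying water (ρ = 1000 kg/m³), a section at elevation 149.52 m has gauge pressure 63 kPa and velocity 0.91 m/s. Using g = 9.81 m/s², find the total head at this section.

Pressure head ψ = P/(ρg) = 63×1000 / (1000 × 9.81) = 6.42 m.
Velocity head = v²/(2g) = 0.91² / (2 × 9.81) = 0.042 m.
h = z + ψ + v²/(2g) = 149.52 + 6.42 + 0.042 = 155.98 m.

h ≈ 155.98 m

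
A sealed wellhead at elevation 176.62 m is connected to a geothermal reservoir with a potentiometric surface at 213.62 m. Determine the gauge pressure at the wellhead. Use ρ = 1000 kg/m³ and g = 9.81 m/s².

P ≈ 363 kPa

Head above the cap: Δh = 213.62 − 176.62 = 37.00 m.
P = ρgΔh = 1000 × 9.81 × 37.00 = 362970 Pa ≈ 363 kPa.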